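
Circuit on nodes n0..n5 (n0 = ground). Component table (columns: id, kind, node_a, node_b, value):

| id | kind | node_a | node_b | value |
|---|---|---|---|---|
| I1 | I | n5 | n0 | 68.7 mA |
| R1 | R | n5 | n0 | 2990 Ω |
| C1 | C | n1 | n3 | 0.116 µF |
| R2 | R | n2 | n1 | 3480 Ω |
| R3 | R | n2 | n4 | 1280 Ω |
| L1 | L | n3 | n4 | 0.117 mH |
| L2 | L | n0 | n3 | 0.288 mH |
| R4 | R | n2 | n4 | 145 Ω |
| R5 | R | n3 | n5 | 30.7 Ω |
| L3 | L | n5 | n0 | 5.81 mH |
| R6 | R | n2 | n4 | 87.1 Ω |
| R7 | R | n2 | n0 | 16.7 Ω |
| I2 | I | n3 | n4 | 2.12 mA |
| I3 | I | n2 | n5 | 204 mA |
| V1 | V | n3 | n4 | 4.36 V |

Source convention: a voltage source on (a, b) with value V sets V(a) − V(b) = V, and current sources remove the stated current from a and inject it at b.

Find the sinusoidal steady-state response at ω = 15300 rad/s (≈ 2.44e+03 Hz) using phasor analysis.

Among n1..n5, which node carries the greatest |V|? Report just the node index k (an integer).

Apply KCL at each of the 5 non-ground nodes and solve the resulting linear system.
Node n1: branches {C1, R2} → V_1 = -0.2861+1.117j
Node n2: branches {R2, R3, R4, R6, R7, I3} → V_2 = -3.657+0.1421j
Node n3: branches {C1, L1, L2, R5, I2, V1} → V_3 = -0.1282+0.5716j
Node n4: branches {R3, L1, R4, R6, I2, V1} → V_4 = -4.488+0.5716j
Node n5: branches {I1, R1, R5, L3, I3} → V_5 = 3.394+1.726j
Source currents: i(V1)=-0.01805+2.444j

4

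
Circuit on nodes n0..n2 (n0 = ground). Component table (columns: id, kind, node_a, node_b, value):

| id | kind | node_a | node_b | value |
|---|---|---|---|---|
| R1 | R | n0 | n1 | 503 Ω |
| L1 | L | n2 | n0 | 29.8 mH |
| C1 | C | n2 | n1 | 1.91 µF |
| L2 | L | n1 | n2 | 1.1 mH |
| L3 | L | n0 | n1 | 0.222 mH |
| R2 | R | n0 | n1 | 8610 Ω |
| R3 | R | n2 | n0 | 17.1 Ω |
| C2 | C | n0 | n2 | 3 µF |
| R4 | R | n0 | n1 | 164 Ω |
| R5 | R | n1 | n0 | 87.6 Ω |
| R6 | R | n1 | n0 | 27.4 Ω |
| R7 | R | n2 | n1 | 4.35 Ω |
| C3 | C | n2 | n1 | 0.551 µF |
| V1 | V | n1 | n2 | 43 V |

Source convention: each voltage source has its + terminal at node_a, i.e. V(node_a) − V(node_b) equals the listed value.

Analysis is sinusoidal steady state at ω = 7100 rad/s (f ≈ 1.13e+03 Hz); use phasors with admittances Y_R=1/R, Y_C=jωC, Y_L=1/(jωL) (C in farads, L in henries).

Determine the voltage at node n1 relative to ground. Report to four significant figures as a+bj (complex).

Apply KCL at each of the 2 non-ground nodes and solve the resulting linear system.
Node n1: branches {R1, C1, L2, L3, R2, R4, R5, R6, R7, C3, V1} → V_1 = -0.3854+4.141j
Node n2: branches {L1, C1, L2, R3, C2, R7, C3, V1} → V_2 = -43.39+4.141j
Source currents: i(V1)=-12.49+4.278j

-0.3854+4.141j V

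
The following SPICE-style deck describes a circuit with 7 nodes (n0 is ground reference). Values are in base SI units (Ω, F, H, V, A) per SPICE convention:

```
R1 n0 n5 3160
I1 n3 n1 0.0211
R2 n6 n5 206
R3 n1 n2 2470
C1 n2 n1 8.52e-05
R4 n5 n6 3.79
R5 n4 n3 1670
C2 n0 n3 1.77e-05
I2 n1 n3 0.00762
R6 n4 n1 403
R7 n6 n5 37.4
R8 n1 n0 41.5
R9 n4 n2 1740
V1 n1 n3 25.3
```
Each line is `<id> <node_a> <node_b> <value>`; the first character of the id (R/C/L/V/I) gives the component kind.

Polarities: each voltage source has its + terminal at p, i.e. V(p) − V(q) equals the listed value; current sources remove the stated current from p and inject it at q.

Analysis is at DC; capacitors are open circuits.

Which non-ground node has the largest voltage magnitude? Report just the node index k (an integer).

Element admittances at DC:
  Y(R1) = 0.0003165 S between n0,n5
  I1: injects 0.0211 A into n1 (from n3)
  Y(R2) = 0.004854 S between n6,n5
  Y(R3) = 0.0004049 S between n1,n2
  Y(C1) = 0.000 S between n2,n1
  Y(R4) = 0.2639 S between n5,n6
  Y(R5) = 0.0005988 S between n4,n3
  Y(C2) = 0.000 S between n0,n3
  I2: injects 0.00762 A into n3 (from n1)
  Y(R6) = 0.002481 S between n4,n1
  Y(R7) = 0.02674 S between n6,n5
  Y(R8) = 0.02410 S between n1,n0
  Y(R9) = 0.0005747 S between n4,n2
  V1: constraint V(n1)−V(n3) = 25.3
Assemble and solve the 7×7 MNA system:
  V(n1)=0.000  V(n2)=-2.679  V(n3)=-25.30  V(n4)=-4.566  V(n5)=0.000  V(n6)=0.000
  i(V1)=0.001065

3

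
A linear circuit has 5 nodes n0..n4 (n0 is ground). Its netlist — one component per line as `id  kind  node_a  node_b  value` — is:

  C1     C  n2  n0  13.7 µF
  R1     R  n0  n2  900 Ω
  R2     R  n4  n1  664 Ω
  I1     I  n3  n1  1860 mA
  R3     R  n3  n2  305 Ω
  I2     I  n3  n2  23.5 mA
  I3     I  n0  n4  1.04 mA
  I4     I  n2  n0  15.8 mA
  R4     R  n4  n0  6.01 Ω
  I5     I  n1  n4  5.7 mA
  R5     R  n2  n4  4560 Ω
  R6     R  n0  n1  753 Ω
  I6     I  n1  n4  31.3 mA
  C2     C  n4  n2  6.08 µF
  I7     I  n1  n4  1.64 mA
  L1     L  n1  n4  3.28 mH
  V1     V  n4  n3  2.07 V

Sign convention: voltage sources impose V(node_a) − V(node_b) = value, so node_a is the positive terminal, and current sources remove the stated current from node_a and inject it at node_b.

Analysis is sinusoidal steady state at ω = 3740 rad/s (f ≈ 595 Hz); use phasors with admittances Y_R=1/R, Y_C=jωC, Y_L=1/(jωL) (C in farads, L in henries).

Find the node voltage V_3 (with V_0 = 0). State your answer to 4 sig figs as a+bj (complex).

-2.182-0.1645j V

Element admittances at ω=3740 rad/s:
  Y(C1) = 0.000+0.05124j S between n2,n0
  Y(R1) = 0.001111+0.000j S between n0,n2
  Y(R2) = 0.001506+0.000j S between n4,n1
  I1: injects 1.86 A into n1 (from n3)
  Y(R3) = 0.003279+0.000j S between n3,n2
  I2: injects 0.0235 A into n2 (from n3)
  I3: injects 0.00104 A into n4 (from n0)
  I4: injects 0.0158 A into n0 (from n2)
  Y(R4) = 0.1664+0.000j S between n4,n0
  I5: injects 0.0057 A into n4 (from n1)
  Y(R5) = 0.0002193+0.000j S between n2,n4
  Y(R6) = 0.001328+0.000j S between n0,n1
  I6: injects 0.0313 A into n4 (from n1)
  Y(C2) = 0.000+0.02274j S between n4,n2
  I7: injects 0.00164 A into n4 (from n1)
  Y(L1) = 0.000-0.08152j S between n1,n4
  V1: constraint V(n4)−V(n3) = 2.07
Assemble and solve the 5×5 MNA system:
  V(n1)=0.6610+22.15j  V(n2)=-0.03853-0.06002j  V(n3)=-2.182-0.1645j  V(n4)=-0.1122-0.1645j
  i(V1)=1.876-0.0003427j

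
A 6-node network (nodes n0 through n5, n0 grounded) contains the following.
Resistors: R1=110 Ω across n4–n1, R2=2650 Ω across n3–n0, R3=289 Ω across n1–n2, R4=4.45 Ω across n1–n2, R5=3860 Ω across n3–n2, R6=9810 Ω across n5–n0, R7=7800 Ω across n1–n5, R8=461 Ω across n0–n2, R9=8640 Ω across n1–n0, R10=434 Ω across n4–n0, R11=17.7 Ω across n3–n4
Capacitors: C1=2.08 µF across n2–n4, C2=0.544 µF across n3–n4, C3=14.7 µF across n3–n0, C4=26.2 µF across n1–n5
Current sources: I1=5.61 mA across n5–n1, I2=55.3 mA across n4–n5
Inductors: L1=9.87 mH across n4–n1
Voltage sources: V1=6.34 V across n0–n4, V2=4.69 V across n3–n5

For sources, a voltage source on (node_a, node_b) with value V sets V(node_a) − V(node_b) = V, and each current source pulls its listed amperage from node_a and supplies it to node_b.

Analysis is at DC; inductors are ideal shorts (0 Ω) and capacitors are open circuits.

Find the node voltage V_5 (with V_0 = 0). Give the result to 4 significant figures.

Element admittances at DC:
  Y(R1) = 0.009091 S between n4,n1
  Y(R2) = 0.0003774 S between n3,n0
  Y(C1) = 0.000 S between n2,n4
  Y(R3) = 0.003460 S between n1,n2
  Y(C2) = 0.000 S between n3,n4
  Y(R4) = 0.2247 S between n1,n2
  Y(C3) = 0.000 S between n3,n0
  Y(R5) = 0.0002591 S between n3,n2
  I1: injects 0.00561 A into n1 (from n5)
  Y(C4) = 0.000 S between n1,n5
  Y(R6) = 0.0001019 S between n5,n0
  Y(R7) = 0.0001282 S between n1,n5
  Y(R8) = 0.002169 S between n0,n2
  L1: short n4↔n1 (DC inductor)
  Y(R9) = 0.0001157 S between n1,n0
  I2: injects 0.0553 A into n5 (from n4)
  Y(R10) = 0.002304 S between n4,n0
  Y(R11) = 0.05650 S between n3,n4
  V1: constraint V(n0)−V(n4) = 6.34
  V2: constraint V(n3)−V(n5) = 4.69
Assemble and solve the 8×8 MNA system:
  V(n1)=-6.340  V(n2)=-6.279  V(n3)=-5.402  V(n4)=-6.340  V(n5)=-10.09
  i(L1)=-0.01971  i(V1)=-0.03203  i(V2)=-0.05120

-10.09 V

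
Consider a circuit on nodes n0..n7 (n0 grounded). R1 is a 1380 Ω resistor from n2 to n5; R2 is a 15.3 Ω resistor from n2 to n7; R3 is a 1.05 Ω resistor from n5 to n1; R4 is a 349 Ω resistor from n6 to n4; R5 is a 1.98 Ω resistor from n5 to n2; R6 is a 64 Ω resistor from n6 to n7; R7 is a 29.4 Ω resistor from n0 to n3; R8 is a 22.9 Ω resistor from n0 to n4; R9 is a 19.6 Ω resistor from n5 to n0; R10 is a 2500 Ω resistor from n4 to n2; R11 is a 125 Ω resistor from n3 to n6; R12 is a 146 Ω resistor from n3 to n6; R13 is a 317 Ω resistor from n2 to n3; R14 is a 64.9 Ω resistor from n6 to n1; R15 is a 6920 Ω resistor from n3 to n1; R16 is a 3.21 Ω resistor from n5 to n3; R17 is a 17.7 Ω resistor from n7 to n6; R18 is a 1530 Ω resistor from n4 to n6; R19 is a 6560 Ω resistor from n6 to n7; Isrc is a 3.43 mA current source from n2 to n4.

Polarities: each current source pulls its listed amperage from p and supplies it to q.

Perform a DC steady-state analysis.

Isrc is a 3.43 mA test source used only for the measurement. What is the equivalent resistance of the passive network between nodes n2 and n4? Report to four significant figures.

Element admittances at DC:
  Y(R1) = 0.0007246 S between n2,n5
  Y(R2) = 0.06536 S between n2,n7
  Y(R3) = 0.9524 S between n5,n1
  Y(R4) = 0.002865 S between n6,n4
  Y(R5) = 0.5051 S between n5,n2
  Y(R6) = 0.01562 S between n6,n7
  Y(R7) = 0.03401 S between n0,n3
  Y(R8) = 0.04367 S between n0,n4
  Y(R9) = 0.05102 S between n5,n0
  Y(R10) = 0.0004000 S between n4,n2
  Y(R11) = 0.008000 S between n3,n6
  Y(R12) = 0.006849 S between n3,n6
  Y(R13) = 0.003155 S between n2,n3
  Y(R14) = 0.01541 S between n6,n1
  Y(R15) = 0.0001445 S between n3,n1
  Y(R16) = 0.3115 S between n5,n3
  Y(R17) = 0.05650 S between n7,n6
  Y(R18) = 0.0006536 S between n4,n6
  Y(R19) = 0.0001524 S between n6,n7
  Isrc: injects 0.00343 A into n4 (from n2)
Assemble and solve the 7×7 MNA system:
  V(n1)=-0.03691  V(n2)=-0.04297  V(n3)=-0.03343  V(n4)=0.06922  V(n5)=-0.03696  V(n6)=-0.03372  V(n7)=-0.03811

R_eq = 32.71 Ω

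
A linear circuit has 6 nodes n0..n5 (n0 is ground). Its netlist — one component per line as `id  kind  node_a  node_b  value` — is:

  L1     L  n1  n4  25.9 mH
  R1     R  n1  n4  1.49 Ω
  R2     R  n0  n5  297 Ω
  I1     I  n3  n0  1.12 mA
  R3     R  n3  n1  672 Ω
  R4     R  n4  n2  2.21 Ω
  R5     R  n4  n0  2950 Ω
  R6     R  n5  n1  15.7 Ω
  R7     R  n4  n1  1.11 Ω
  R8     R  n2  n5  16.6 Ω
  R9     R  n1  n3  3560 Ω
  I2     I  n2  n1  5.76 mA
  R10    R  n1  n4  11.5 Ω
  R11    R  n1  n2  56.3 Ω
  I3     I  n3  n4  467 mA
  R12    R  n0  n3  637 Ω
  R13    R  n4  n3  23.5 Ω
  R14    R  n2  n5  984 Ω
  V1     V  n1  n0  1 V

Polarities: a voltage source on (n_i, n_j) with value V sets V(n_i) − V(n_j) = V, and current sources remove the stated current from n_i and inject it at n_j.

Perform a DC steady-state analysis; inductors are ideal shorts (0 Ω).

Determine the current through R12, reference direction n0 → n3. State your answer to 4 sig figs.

0.01450 A

MNA unknowns: 5 node voltages V₁..V_5 plus 2 source currents (L1, V1)
L1: row V1−V4=0, i_L1 at 1,4
R1: Y=0.6711 on G[1,4]
R2: Y=0.003367 on G[0,5]
I1: z[3]−=0.00112, z[0]+=0.00112
R3: Y=0.001488 on G[3,1]
R4: Y=0.4525 on G[4,2]
R5: Y=0.0003390 on G[4,0]
R6: Y=0.06369 on G[5,1]
R7: Y=0.9009 on G[4,1]
R8: Y=0.06024 on G[2,5]
R9: Y=0.0002809 on G[1,3]
I2: z[2]−=0.00576, z[1]+=0.00576
R10: Y=0.08696 on G[1,4]
R11: Y=0.01776 on G[1,2]
I3: z[3]−=0.467, z[4]+=0.467
R12: Y=0.001570 on G[0,3]
R13: Y=0.04255 on G[4,3]
R14: Y=0.001016 on G[2,5]
V1: row V1−V0=1, i_V1 at 1,0
solve → V1=1.000, V2=0.9853, V3=-9.235, V4=1.000, V5=0.9668
aux → i_L1=-0.02451, i_V1=0.009783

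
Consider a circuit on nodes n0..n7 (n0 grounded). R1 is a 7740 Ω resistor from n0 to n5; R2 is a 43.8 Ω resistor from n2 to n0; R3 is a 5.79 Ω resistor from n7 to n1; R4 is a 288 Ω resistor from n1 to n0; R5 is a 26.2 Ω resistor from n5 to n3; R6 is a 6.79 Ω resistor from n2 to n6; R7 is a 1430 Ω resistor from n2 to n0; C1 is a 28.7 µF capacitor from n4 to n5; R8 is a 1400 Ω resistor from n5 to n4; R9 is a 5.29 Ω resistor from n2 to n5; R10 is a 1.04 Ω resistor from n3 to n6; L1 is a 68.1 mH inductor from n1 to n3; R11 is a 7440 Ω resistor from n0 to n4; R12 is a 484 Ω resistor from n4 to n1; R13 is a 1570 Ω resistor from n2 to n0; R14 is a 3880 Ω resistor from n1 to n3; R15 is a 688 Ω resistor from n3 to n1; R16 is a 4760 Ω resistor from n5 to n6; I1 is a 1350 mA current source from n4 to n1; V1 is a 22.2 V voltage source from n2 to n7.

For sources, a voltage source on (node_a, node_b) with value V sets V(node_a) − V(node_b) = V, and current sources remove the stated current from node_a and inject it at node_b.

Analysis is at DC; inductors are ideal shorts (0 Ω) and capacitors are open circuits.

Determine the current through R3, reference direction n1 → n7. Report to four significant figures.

Apply KCL at each of the 7 non-ground nodes and solve the resulting linear system.
Node n1: branches {R3, R4, L1, R12, R14, R15, I1} → V_1 = -6.856
Node n2: branches {R2, R6, R7, R9, R13, V1} → V_2 = 3.585
Node n3: branches {R5, R10, L1, R14, R15} → V_3 = -6.856
Node n4: branches {C1, R8, R11, R12, I1} → V_4 = -467.9
Node n5: branches {R1, R5, C1, R8, R9, R16} → V_5 = 0.3537
Node n6: branches {R6, R10, R16} → V_6 = -5.468
Node n7: branches {R3, V1} → V_7 = -18.61
Source currents: i(L1)=-1.610, i(V1)=-2.031

2.031 A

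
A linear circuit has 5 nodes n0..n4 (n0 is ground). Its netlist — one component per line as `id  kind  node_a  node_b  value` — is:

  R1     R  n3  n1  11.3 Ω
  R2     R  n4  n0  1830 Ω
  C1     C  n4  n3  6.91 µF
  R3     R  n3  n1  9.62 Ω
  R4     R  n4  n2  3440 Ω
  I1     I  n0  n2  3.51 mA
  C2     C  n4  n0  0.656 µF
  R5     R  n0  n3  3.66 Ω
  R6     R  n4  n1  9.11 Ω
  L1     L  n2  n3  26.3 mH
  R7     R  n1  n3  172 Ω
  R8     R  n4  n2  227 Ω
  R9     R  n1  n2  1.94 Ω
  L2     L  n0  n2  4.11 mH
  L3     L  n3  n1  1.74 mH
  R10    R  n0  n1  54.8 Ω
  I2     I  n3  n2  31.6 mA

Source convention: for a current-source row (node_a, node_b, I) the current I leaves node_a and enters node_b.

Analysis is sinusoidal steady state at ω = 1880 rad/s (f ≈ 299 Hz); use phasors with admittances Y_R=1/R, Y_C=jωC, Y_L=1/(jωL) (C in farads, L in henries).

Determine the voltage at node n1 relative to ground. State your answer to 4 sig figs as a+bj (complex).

Apply KCL at each of the 4 non-ground nodes and solve the resulting linear system.
Node n1: branches {R1, R3, R6, R7, R9, L3, R10} → V_1 = -0.003580+0.07424j
Node n2: branches {R4, I1, L1, R8, R9, L2, I2} → V_2 = 0.03959+0.08668j
Node n3: branches {R1, C1, R3, R5, L1, R7, L3, I2} → V_3 = -0.02766+0.01363j
Node n4: branches {R2, C1, R4, C2, R6, R8} → V_4 = 0.005393+0.07061j

-0.003580+0.07424j V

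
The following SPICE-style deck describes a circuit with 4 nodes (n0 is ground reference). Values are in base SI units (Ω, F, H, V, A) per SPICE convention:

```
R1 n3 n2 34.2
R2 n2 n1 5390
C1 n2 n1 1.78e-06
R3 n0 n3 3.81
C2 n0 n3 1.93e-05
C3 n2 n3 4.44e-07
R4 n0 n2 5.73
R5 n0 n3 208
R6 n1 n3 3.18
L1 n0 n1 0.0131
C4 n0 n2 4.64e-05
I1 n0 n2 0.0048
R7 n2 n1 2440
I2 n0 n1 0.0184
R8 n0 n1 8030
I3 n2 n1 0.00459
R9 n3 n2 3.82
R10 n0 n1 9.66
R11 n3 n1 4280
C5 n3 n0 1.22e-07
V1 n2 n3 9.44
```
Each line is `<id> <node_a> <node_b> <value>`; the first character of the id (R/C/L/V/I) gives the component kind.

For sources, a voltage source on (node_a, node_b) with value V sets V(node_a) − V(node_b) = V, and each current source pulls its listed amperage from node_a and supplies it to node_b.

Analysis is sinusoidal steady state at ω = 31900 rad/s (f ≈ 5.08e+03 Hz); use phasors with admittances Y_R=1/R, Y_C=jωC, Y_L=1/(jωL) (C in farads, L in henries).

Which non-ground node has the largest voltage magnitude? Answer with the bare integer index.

Apply KCL at each of the 3 non-ground nodes and solve the resulting linear system.
Node n1: branches {R2, C1, R6, L1, R7, I2, R8, I3, R10, R11} → V_1 = -4.666+0.3826j
Node n2: branches {R1, R2, C1, C3, R4, C4, I1, R7, I3, R9, V1} → V_2 = 2.935-0.8250j
Node n3: branches {R1, R3, C2, C3, R5, R6, R9, R11, C5, V1} → V_3 = -6.505-0.8250j
Source currents: i(V1)=-4.554-4.765j

3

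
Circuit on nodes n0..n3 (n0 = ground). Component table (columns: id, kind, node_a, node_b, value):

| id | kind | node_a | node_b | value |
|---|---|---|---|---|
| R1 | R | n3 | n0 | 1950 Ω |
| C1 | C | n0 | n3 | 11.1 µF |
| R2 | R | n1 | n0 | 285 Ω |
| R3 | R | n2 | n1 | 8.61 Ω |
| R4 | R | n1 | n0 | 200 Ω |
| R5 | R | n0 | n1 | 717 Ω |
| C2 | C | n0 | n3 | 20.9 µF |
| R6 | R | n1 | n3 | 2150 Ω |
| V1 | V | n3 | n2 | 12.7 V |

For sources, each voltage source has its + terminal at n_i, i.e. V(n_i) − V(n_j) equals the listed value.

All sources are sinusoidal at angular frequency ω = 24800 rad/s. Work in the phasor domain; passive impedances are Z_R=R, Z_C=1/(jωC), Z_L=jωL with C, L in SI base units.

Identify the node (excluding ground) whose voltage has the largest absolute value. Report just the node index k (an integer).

2

Element admittances at ω=24800 rad/s:
  Y(R1) = 0.0005128+0.000j S between n3,n0
  Y(C1) = 0.000+0.2753j S between n0,n3
  Y(R2) = 0.003509+0.000j S between n1,n0
  Y(R3) = 0.1161+0.000j S between n2,n1
  Y(R4) = 0.005000+0.000j S between n1,n0
  Y(R5) = 0.001395+0.000j S between n0,n1
  Y(C2) = 0.000+0.5183j S between n0,n3
  Y(R6) = 0.0004651+0.000j S between n1,n3
  V1: constraint V(n3)−V(n2) = 12.7
Assemble and solve the 4×4 MNA system:
  V(n1)=-11.66-0.1341j  V(n2)=-12.70-0.1455j  V(n3)=0.001767-0.1455j
  i(V1)=-0.1209-0.001323j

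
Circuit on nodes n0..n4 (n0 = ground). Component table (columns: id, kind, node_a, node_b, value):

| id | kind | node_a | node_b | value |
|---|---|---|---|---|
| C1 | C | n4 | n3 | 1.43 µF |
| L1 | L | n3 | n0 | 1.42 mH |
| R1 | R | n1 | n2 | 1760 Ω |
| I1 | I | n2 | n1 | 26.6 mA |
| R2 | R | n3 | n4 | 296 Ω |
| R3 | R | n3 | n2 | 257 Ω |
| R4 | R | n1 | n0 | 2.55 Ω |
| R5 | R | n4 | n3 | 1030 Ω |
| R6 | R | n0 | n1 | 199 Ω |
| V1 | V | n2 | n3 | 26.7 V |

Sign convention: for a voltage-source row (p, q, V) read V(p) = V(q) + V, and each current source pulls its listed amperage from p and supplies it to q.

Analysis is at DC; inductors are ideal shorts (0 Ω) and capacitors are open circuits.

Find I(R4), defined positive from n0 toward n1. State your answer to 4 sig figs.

-0.04118 A

MNA unknowns: 4 node voltages V₁..V_4 plus 2 source currents (L1, V1)
C1: Y=0.000 on G[4,3]
L1: row V3−V0=0, i_L1 at 3,0
R1: Y=0.0005682 on G[1,2]
I1: z[2]−=0.0266, z[1]+=0.0266
R2: Y=0.003378 on G[3,4]
R3: Y=0.003891 on G[3,2]
R4: Y=0.3922 on G[1,0]
R5: Y=0.0009709 on G[4,3]
R6: Y=0.005025 on G[0,1]
V1: row V2−V3=26.7, i_V1 at 2,3
solve → V1=0.1050, V2=26.70, V3=0.000, V4=0.000
aux → i_L1=-0.04171, i_V1=-0.1456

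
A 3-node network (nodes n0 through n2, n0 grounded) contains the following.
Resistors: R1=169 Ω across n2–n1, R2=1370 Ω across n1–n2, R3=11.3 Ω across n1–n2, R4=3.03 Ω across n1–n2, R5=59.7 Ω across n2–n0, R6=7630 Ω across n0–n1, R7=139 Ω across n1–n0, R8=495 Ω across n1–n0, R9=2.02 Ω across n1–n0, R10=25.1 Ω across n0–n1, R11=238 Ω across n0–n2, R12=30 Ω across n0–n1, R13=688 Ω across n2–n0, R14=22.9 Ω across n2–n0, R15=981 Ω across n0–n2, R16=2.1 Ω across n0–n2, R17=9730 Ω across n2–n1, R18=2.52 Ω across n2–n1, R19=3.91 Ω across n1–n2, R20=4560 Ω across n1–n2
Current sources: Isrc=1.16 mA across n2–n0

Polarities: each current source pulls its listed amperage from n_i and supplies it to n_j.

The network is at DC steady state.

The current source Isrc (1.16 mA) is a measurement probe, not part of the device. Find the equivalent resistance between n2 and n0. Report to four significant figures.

R_eq = 1.088 Ω

Element admittances at DC:
  Y(R1) = 0.005917 S between n2,n1
  Y(R2) = 0.0007299 S between n1,n2
  Y(R3) = 0.08850 S between n1,n2
  Y(R4) = 0.3300 S between n1,n2
  Y(R5) = 0.01675 S between n2,n0
  Y(R6) = 0.0001311 S between n0,n1
  Y(R7) = 0.007194 S between n1,n0
  Y(R8) = 0.002020 S between n1,n0
  Y(R9) = 0.4950 S between n1,n0
  Y(R10) = 0.03984 S between n0,n1
  Y(R11) = 0.004202 S between n0,n2
  Y(R12) = 0.03333 S between n0,n1
  Y(R13) = 0.001453 S between n2,n0
  Y(R14) = 0.04367 S between n2,n0
  Y(R15) = 0.001019 S between n0,n2
  Y(R16) = 0.4762 S between n0,n2
  Y(R17) = 0.0001028 S between n2,n1
  Y(R18) = 0.3968 S between n2,n1
  Y(R19) = 0.2558 S between n1,n2
  Y(R20) = 0.0002193 S between n1,n2
  Isrc: injects 0.00116 A into n0 (from n2)
Assemble and solve the 2×2 MNA system:
  V(n1)=-0.0008216  V(n2)=-0.001262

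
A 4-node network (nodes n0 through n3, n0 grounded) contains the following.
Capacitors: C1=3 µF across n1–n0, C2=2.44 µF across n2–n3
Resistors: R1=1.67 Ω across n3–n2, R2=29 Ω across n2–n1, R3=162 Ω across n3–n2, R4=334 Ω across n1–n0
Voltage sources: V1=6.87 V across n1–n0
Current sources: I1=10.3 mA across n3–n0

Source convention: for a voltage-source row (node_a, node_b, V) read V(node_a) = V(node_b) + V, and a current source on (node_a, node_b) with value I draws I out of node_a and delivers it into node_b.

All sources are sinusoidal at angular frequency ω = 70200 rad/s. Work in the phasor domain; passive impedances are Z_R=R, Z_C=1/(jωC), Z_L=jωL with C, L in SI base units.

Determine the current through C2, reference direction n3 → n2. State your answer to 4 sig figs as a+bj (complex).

-0.0007644-0.002700j A

Apply KCL at each of the 3 non-ground nodes and solve the resulting linear system.
Node n1: branches {C1, R2, R4, V1} → V_1 = 6.870+0.000j
Node n2: branches {R1, R2, R3, C2} → V_2 = 6.571+0.000j
Node n3: branches {R1, R3, C2, I1} → V_3 = 6.556+0.004463j
Source currents: i(V1)=-0.03087-1.447j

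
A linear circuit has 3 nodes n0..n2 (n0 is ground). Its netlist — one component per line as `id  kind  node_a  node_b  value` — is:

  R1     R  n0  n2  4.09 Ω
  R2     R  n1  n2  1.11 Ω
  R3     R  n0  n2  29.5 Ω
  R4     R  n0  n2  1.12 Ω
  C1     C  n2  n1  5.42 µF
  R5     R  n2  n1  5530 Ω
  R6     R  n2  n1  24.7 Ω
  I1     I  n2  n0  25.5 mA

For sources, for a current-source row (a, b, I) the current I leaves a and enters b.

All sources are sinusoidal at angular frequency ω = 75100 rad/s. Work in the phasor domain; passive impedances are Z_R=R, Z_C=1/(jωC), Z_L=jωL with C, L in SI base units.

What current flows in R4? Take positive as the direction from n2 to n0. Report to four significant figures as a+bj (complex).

MNA unknowns: 2 node voltages V₁..V_2
R1: Y=0.2445+0.000j on G[0,2]
R2: Y=0.9009+0.000j on G[1,2]
R3: Y=0.03390+0.000j on G[0,2]
R4: Y=0.8929+0.000j on G[0,2]
C1: Y=0.000+0.4070j on G[2,1]
R5: Y=0.0001808+0.000j on G[2,1]
R6: Y=0.04049+0.000j on G[2,1]
I1: z[2]−=0.0255, z[0]+=0.0255
solve → V1=-0.02177+0.000j, V2=-0.02177+0.000j

-0.01944+0.000j A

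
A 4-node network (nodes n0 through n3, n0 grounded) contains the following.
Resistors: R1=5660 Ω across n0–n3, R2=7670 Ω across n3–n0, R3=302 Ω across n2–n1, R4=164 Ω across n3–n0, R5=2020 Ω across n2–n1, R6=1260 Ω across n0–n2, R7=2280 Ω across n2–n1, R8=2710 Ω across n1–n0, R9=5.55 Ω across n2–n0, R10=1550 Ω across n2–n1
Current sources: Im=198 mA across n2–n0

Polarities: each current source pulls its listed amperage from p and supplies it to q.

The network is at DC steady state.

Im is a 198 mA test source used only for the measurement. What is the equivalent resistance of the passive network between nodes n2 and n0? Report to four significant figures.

MNA unknowns: 3 node voltages V₁..V_3
R1: Y=0.0001767 on G[0,3]
R2: Y=0.0001304 on G[3,0]
R3: Y=0.003311 on G[2,1]
R4: Y=0.006098 on G[3,0]
R5: Y=0.0004950 on G[2,1]
R6: Y=0.0007937 on G[0,2]
R7: Y=0.0004386 on G[2,1]
R8: Y=0.0003690 on G[1,0]
R9: Y=0.1802 on G[2,0]
R10: Y=0.0006452 on G[2,1]
Im: z[2]−=0.198, z[0]+=0.198
solve → V1=-1.015, V2=-1.092, V3=0.000

R_eq = 5.515 Ω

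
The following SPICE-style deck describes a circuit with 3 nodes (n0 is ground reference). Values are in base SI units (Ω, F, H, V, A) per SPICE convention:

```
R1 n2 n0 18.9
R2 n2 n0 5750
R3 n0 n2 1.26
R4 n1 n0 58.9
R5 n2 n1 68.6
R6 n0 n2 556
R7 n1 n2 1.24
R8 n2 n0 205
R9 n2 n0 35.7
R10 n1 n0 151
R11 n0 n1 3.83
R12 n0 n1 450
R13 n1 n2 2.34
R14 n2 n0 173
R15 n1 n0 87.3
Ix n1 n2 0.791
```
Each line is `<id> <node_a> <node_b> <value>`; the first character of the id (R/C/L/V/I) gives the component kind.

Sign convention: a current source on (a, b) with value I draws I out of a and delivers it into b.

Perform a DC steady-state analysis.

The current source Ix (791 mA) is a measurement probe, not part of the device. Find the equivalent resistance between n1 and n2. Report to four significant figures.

R_eq = 0.6795 Ω

MNA unknowns: 2 node voltages V₁..V_2
R1: Y=0.05291 on G[2,0]
R2: Y=0.0001739 on G[2,0]
R3: Y=0.7937 on G[0,2]
R4: Y=0.01698 on G[1,0]
R5: Y=0.01458 on G[2,1]
R6: Y=0.001799 on G[0,2]
R7: Y=0.8065 on G[1,2]
R8: Y=0.004878 on G[2,0]
R9: Y=0.02801 on G[2,0]
R10: Y=0.006623 on G[1,0]
R11: Y=0.2611 on G[0,1]
R12: Y=0.002222 on G[0,1]
R13: Y=0.4274 on G[1,2]
R14: Y=0.005780 on G[2,0]
R15: Y=0.01145 on G[1,0]
Ix: z[1]−=0.791, z[2]+=0.791
solve → V1=-0.4022, V2=0.1353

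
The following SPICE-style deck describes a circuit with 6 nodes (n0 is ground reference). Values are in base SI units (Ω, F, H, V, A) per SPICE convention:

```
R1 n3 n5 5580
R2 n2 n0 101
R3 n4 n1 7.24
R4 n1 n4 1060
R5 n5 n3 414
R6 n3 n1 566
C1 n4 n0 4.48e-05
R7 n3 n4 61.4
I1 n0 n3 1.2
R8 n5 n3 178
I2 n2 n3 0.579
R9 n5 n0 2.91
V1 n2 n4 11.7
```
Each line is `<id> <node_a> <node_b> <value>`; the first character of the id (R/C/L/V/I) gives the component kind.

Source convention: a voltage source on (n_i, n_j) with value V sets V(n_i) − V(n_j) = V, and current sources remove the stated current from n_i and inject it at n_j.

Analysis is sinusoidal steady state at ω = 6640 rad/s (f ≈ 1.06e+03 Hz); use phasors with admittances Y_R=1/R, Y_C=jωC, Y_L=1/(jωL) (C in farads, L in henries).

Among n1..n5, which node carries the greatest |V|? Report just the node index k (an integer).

3

Apply KCL at each of the 5 non-ground nodes and solve the resulting linear system.
Node n1: branches {R3, R4, R6} → V_1 = 0.9497-1.792j
Node n2: branches {R2, I2, V1} → V_2 = 11.79-1.798j
Node n3: branches {R1, R5, R6, R7, I1, R8, I2} → V_3 = 68.35-1.245j
Node n4: branches {R3, R4, C1, R7, V1} → V_4 = 0.09342-1.798j
Node n5: branches {R1, R5, R8, R9} → V_5 = 1.595-0.02905j
Source currents: i(V1)=-0.6958+0.01781j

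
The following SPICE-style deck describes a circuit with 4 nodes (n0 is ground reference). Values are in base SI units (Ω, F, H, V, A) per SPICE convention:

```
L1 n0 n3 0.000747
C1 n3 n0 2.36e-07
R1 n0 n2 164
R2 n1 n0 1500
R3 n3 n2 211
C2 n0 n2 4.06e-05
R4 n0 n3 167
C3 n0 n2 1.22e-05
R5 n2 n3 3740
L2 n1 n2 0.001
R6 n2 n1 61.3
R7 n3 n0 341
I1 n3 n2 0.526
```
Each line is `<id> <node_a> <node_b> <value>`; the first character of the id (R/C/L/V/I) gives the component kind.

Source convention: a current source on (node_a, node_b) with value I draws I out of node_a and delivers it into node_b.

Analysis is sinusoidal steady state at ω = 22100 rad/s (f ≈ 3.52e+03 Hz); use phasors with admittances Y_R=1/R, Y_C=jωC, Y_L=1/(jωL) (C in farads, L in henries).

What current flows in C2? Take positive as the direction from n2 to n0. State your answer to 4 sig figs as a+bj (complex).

MNA unknowns: 3 node voltages V₁..V_3
L1: Y=0.000-0.06057j on G[0,3]
C1: Y=0.000+0.005216j on G[3,0]
R1: Y=0.006098+0.000j on G[0,2]
R2: Y=0.0006667+0.000j on G[1,0]
R3: Y=0.004739+0.000j on G[3,2]
C2: Y=0.000+0.8973j on G[0,2]
R4: Y=0.005988+0.000j on G[0,3]
C3: Y=0.000+0.2696j on G[0,2]
R5: Y=0.0002674+0.000j on G[2,3]
L2: Y=0.000-0.04525j on G[1,2]
R6: Y=0.01631+0.000j on G[2,1]
R7: Y=0.002933+0.000j on G[3,0]
I1: z[3]−=0.526, z[2]+=0.526
solve → V1=-0.03948-0.4391j, V2=-0.03394-0.4416j, V3=-2.211-8.948j

0.3963-0.03045j A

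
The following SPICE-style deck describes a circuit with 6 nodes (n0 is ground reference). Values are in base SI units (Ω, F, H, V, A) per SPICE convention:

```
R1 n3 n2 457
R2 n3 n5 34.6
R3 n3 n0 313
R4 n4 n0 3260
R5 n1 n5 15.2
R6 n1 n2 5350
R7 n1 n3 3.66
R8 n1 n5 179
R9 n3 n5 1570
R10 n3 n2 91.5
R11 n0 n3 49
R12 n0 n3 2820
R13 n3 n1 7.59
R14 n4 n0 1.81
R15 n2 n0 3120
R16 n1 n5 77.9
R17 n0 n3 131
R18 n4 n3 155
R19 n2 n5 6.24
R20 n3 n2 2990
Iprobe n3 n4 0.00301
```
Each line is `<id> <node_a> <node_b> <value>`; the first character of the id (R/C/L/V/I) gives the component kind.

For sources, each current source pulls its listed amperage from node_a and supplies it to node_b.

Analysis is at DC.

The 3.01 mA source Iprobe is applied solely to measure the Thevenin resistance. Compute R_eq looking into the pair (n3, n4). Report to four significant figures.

R_eq = 27.31 Ω

Apply KCL at each of the 5 non-ground nodes and solve the resulting linear system.
Node n1: branches {R5, R6, R7, R8, R13, R16} → V_1 = -0.07767
Node n2: branches {R1, R6, R10, R15, R19, R20} → V_2 = -0.07738
Node n3: branches {R1, R2, R3, R7, R9, R10, R11, R12, R13, R17, R18, R20, Iprobe} → V_3 = -0.07771
Node n4: branches {R4, R14, R18, Iprobe} → V_4 = 0.004486
Node n5: branches {R2, R5, R8, R9, R16, R19} → V_5 = -0.07750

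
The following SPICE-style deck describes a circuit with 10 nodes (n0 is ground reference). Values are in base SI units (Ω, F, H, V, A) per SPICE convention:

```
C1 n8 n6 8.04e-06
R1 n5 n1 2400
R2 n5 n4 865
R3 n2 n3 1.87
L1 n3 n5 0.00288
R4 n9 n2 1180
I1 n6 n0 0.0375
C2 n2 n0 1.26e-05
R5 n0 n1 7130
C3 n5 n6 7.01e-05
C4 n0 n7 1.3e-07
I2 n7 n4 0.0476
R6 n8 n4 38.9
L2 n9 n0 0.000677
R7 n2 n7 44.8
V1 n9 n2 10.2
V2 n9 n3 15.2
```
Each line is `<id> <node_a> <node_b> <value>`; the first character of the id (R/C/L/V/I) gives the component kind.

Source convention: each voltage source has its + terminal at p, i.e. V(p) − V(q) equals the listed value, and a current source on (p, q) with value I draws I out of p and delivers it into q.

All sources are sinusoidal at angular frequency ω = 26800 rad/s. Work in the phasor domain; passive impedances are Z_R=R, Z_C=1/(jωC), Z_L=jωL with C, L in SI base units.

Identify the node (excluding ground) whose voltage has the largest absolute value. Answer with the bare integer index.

9

Element admittances at ω=26800 rad/s:
  Y(C1) = 0.000+0.2155j S between n8,n6
  Y(R1) = 0.0004167+0.000j S between n5,n1
  Y(R2) = 0.001156+0.000j S between n5,n4
  Y(R3) = 0.5348+0.000j S between n2,n3
  Y(L1) = 0.000-0.01296j S between n3,n5
  Y(R4) = 0.0008475+0.000j S between n9,n2
  I1: injects 0.0375 A into n0 (from n6)
  Y(C2) = 0.000+0.3377j S between n2,n0
  Y(R5) = 0.0001403+0.000j S between n0,n1
  Y(C3) = 0.000+1.879j S between n5,n6
  Y(C4) = 0.000+0.003484j S between n0,n7
  I2: injects 0.0476 A into n4 (from n7)
  Y(R6) = 0.02571+0.000j S between n8,n4
  Y(L2) = 0.000-0.05512j S between n9,n0
  Y(R7) = 0.02232+0.000j S between n2,n7
  V1: constraint V(n9)−V(n2) = 10.2
  V2: constraint V(n9)−V(n3) = 15.2
Assemble and solve the 11×11 MNA system:
  V(n1)=-2.246+0.6985j  V(n2)=1.991+0.1298j  V(n3)=-3.009+0.1298j  V(n4)=-1.229+0.7272j  V(n5)=-3.002+0.9336j  V(n6)=-3.002+0.9294j  V(n7)=-0.1186+0.1483j  V(n8)=-3.001+0.7180j  V(n9)=12.19+0.1298j
  i(V1)=2.668+0.6718j  i(V2)=-2.684+9.797e-05j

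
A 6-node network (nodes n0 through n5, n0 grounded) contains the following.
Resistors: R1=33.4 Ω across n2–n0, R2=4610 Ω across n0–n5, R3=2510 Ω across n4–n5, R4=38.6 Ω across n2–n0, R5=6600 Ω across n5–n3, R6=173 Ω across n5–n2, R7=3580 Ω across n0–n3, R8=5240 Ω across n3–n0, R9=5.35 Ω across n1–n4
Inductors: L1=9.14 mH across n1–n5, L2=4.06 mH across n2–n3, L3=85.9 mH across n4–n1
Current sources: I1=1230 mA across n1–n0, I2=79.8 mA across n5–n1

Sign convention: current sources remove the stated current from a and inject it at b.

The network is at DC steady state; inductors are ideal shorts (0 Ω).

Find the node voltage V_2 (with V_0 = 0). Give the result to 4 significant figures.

-20.99 V

Apply KCL at each of the 5 non-ground nodes and solve the resulting linear system.
Node n1: branches {L1, I1, L3, R9, I2} → V_1 = -220.3
Node n2: branches {R1, R4, R6, L2} → V_2 = -20.99
Node n3: branches {R5, L2, R7, R8} → V_3 = -20.99
Node n4: branches {R3, L3, R9} → V_4 = -220.3
Node n5: branches {R2, R3, L1, R5, R6, I2} → V_5 = -220.3
Source currents: i(L1)=-1.150, i(L2)=0.02033, i(L3)=0.000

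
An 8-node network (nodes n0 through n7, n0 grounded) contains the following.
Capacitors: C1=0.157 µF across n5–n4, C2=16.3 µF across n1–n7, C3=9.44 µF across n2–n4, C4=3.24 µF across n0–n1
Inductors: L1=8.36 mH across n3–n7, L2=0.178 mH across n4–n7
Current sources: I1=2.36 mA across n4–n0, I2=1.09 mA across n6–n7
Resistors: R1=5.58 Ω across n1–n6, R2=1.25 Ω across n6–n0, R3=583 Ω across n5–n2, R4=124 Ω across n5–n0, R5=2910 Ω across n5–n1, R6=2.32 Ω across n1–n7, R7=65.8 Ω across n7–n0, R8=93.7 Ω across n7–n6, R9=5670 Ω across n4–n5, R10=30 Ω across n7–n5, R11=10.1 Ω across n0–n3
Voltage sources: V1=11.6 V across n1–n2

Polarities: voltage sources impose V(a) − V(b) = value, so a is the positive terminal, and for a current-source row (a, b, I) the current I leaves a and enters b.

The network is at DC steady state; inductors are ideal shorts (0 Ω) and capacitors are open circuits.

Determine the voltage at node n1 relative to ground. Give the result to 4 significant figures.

MNA unknowns: 7 node voltages V₁..V_7 plus 3 source currents (L1, L2, V1)
C1: Y=0.000 on G[5,4]
C2: Y=0.000 on G[1,7]
L1: row V3−V7=0, i_L1 at 3,7
I1: z[4]−=0.00236, z[0]+=0.00236
C3: Y=0.000 on G[2,4]
R1: Y=0.1792 on G[1,6]
R2: Y=0.8000 on G[6,0]
R3: Y=0.001715 on G[5,2]
R4: Y=0.008065 on G[5,0]
R5: Y=0.0003436 on G[5,1]
R6: Y=0.4310 on G[1,7]
I2: z[6]−=0.00109, z[7]+=0.00109
C4: Y=0.000 on G[0,1]
R7: Y=0.01520 on G[7,0]
R8: Y=0.01067 on G[7,6]
R9: Y=0.0001764 on G[4,5]
R10: Y=0.03333 on G[7,5]
L2: row V4−V7=0, i_L2 at 4,7
R11: Y=0.09901 on G[0,3]
V1: row V1−V2=11.6, i_V1 at 1,2
solve → V1=0.02448, V2=-11.58, V3=-0.01051, V4=-0.01051, V5=-0.4629, V6=0.003217, V7=-0.01051
aux → i_L1=0.001041, i_L2=-0.002440, i_V1=-0.01906

0.02448 V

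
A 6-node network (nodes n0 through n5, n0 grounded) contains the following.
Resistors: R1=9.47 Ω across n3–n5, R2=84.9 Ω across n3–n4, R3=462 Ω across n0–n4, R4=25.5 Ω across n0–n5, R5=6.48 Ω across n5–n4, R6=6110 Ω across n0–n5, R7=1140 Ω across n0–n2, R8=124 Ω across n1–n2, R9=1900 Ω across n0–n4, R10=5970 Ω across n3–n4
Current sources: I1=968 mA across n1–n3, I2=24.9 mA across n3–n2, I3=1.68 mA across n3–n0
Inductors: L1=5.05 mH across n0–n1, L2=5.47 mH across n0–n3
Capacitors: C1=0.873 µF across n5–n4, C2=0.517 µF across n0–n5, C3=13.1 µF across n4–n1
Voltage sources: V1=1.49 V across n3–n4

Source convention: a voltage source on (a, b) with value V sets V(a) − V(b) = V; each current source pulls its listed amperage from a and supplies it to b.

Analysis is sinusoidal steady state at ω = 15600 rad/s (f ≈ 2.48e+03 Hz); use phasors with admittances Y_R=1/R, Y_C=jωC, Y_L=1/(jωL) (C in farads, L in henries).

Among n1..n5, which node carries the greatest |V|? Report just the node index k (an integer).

1

MNA unknowns: 5 node voltages V₁..V_5 plus 1 source current (V1)
R1: Y=0.1056+0.000j on G[3,5]
R2: Y=0.01178+0.000j on G[3,4]
R3: Y=0.002165+0.000j on G[0,4]
R4: Y=0.03922+0.000j on G[0,5]
I1: z[1]−=0.968, z[3]+=0.968
L1: Y=0.000-0.01269j on G[0,1]
I2: z[3]−=0.0249, z[2]+=0.0249
I3: z[3]−=0.00168, z[0]+=0.00168
R5: Y=0.1543+0.000j on G[5,4]
R6: Y=0.0001637+0.000j on G[0,5]
C1: Y=0.000+0.01362j on G[5,4]
R7: Y=0.0008772+0.000j on G[0,2]
R8: Y=0.008065+0.000j on G[1,2]
R9: Y=0.0005263+0.000j on G[0,4]
C2: Y=0.000+0.008065j on G[0,5]
C3: Y=0.000+0.2044j on G[4,1]
L2: Y=0.000-0.01172j on G[0,3]
R10: Y=0.0001675+0.000j on G[3,4]
V1: row V3−V4=1.49, i_V1 at 3,4
solve → V1=-2.110+4.176j, V2=0.8821+3.766j, V3=-0.4724-0.7019j, V4=-1.962-0.7019j, V5=-1.191-0.6126j
aux → i_V1=0.8560+0.003899j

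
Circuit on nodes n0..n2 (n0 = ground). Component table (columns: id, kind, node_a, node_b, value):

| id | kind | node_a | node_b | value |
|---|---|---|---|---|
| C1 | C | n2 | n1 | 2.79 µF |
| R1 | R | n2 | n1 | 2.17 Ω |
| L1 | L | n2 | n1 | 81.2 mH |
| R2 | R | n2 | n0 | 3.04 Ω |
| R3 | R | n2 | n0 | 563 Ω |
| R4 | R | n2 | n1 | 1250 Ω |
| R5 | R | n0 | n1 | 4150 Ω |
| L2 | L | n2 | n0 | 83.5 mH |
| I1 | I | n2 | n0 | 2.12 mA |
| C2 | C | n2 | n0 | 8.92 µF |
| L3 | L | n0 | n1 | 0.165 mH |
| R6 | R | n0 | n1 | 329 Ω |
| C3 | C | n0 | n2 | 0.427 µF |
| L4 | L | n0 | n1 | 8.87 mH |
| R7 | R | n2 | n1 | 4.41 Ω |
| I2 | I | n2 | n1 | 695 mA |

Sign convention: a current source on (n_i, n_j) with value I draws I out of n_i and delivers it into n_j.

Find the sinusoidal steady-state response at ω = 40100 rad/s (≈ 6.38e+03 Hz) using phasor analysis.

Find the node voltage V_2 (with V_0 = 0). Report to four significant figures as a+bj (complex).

0.1563+0.3230j V

MNA unknowns: 2 node voltages V₁..V_2
C1: Y=0.000+0.1119j on G[2,1]
R1: Y=0.4608+0.000j on G[2,1]
L1: Y=0.000-0.0003071j on G[2,1]
R2: Y=0.3289+0.000j on G[2,0]
R3: Y=0.001776+0.000j on G[2,0]
R4: Y=0.0008000+0.000j on G[2,1]
R5: Y=0.0002410+0.000j on G[0,1]
L2: Y=0.000-0.0002987j on G[2,0]
I1: z[2]−=0.00212, z[0]+=0.00212
C2: Y=0.000+0.3577j on G[2,0]
L3: Y=0.000-0.1511j on G[0,1]
R6: Y=0.003040+0.000j on G[0,1]
C3: Y=0.000+0.01712j on G[0,2]
L4: Y=0.000-0.002811j on G[0,1]
R7: Y=0.2268+0.000j on G[2,1]
I2: z[2]−=0.695, z[1]+=0.695
solve → V1=1.083+0.4130j, V2=0.1563+0.3230j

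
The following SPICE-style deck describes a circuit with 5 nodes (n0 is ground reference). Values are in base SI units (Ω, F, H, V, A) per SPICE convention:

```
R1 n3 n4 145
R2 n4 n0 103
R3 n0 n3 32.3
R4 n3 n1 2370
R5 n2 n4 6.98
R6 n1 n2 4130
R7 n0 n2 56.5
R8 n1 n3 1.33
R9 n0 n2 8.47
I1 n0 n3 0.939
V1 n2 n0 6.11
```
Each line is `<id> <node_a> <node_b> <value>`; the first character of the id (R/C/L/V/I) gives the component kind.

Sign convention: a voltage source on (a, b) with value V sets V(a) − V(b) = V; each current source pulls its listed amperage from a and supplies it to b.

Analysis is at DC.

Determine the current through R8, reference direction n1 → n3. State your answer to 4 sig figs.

Apply KCL at each of the 4 non-ground nodes and solve the resulting linear system.
Node n1: branches {R4, R6, R8} → V_1 = 25.87
Node n2: branches {R5, R6, R7, R9, V1} → V_2 = 6.110
Node n3: branches {R1, R3, R4, R8, I1} → V_3 = 25.88
Node n4: branches {R1, R2, R5} → V_4 = 6.592
Source currents: i(V1)=-0.7557

-0.004782 A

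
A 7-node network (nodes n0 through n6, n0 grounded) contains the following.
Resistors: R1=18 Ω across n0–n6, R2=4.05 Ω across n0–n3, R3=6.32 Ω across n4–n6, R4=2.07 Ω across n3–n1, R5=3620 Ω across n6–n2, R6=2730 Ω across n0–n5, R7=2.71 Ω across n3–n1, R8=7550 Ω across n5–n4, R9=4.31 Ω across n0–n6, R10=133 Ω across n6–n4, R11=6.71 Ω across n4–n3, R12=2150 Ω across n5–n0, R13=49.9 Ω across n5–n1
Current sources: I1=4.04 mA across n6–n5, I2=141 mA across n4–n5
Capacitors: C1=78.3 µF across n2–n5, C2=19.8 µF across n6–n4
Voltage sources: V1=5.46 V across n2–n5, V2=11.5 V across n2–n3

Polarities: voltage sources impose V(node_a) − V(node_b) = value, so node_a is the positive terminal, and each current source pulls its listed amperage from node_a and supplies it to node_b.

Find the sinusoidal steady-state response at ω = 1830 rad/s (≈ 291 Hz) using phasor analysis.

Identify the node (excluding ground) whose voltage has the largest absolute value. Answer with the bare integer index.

MNA unknowns: 6 node voltages V₁..V_6 plus 2 source currents (V1, V2)
R1: Y=0.05556+0.000j on G[0,6]
R2: Y=0.2469+0.000j on G[0,3]
R3: Y=0.1582+0.000j on G[4,6]
R4: Y=0.4831+0.000j on G[3,1]
R5: Y=0.0002762+0.000j on G[6,2]
I1: z[6]−=0.00404, z[5]+=0.00404
R6: Y=0.0003663+0.000j on G[0,5]
R7: Y=0.3690+0.000j on G[3,1]
C1: Y=0.000+0.1433j on G[2,5]
I2: z[4]−=0.141, z[5]+=0.141
R8: Y=0.0001325+0.000j on G[5,4]
C2: Y=0.000+0.03623j on G[6,4]
R9: Y=0.2320+0.000j on G[0,6]
R10: Y=0.007519+0.000j on G[6,4]
R11: Y=0.1490+0.000j on G[4,3]
R12: Y=0.0004651+0.000j on G[5,0]
R13: Y=0.02004+0.000j on G[5,1]
V1: row V2−V5=5.46, i_V1 at 2,5
V2: row V2−V3=11.5, i_V2 at 2,3
solve → V1=0.3137+0.01209j, V2=11.67+0.01209j, V3=0.1749+0.01209j, V4=-0.4460+0.03221j, V5=6.215+0.01209j, V6=-0.1682-0.01041j
aux → i_V1=-0.02073-0.7824j, i_V2=0.01746-1.360e-05j

2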